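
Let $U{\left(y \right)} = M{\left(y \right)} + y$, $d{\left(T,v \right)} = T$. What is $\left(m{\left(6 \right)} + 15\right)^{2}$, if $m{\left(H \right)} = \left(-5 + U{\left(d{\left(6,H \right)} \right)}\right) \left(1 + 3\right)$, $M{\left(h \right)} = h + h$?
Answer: $4489$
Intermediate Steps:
$M{\left(h \right)} = 2 h$
$U{\left(y \right)} = 3 y$ ($U{\left(y \right)} = 2 y + y = 3 y$)
$m{\left(H \right)} = 52$ ($m{\left(H \right)} = \left(-5 + 3 \cdot 6\right) \left(1 + 3\right) = \left(-5 + 18\right) 4 = 13 \cdot 4 = 52$)
$\left(m{\left(6 \right)} + 15\right)^{2} = \left(52 + 15\right)^{2} = 67^{2} = 4489$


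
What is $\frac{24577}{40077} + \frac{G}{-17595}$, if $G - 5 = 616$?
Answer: $\frac{1968814}{3406545} \approx 0.57795$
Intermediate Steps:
$G = 621$ ($G = 5 + 616 = 621$)
$\frac{24577}{40077} + \frac{G}{-17595} = \frac{24577}{40077} + \frac{621}{-17595} = 24577 \cdot \frac{1}{40077} + 621 \left(- \frac{1}{17595}\right) = \frac{24577}{40077} - \frac{3}{85} = \frac{1968814}{3406545}$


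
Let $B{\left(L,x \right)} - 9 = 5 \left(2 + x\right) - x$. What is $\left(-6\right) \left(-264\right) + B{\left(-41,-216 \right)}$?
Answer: $739$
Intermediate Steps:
$B{\left(L,x \right)} = 19 + 4 x$ ($B{\left(L,x \right)} = 9 - \left(x - 5 \left(2 + x\right)\right) = 9 + \left(\left(10 + 5 x\right) - x\right) = 9 + \left(10 + 4 x\right) = 19 + 4 x$)
$\left(-6\right) \left(-264\right) + B{\left(-41,-216 \right)} = \left(-6\right) \left(-264\right) + \left(19 + 4 \left(-216\right)\right) = 1584 + \left(19 - 864\right) = 1584 - 845 = 739$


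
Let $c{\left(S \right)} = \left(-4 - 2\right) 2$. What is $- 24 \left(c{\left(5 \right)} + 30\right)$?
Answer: $-432$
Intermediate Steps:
$c{\left(S \right)} = -12$ ($c{\left(S \right)} = \left(-6\right) 2 = -12$)
$- 24 \left(c{\left(5 \right)} + 30\right) = - 24 \left(-12 + 30\right) = \left(-24\right) 18 = -432$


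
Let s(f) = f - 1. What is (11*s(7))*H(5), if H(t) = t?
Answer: 330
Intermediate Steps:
s(f) = -1 + f
(11*s(7))*H(5) = (11*(-1 + 7))*5 = (11*6)*5 = 66*5 = 330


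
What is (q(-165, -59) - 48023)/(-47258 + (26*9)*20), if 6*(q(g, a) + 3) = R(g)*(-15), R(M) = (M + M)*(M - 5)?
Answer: 94138/21289 ≈ 4.4219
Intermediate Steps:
R(M) = 2*M*(-5 + M) (R(M) = (2*M)*(-5 + M) = 2*M*(-5 + M))
q(g, a) = -3 - 5*g*(-5 + g) (q(g, a) = -3 + ((2*g*(-5 + g))*(-15))/6 = -3 + (-30*g*(-5 + g))/6 = -3 - 5*g*(-5 + g))
(q(-165, -59) - 48023)/(-47258 + (26*9)*20) = ((-3 - 5*(-165)*(-5 - 165)) - 48023)/(-47258 + (26*9)*20) = ((-3 - 5*(-165)*(-170)) - 48023)/(-47258 + 234*20) = ((-3 - 140250) - 48023)/(-47258 + 4680) = (-140253 - 48023)/(-42578) = -188276*(-1/42578) = 94138/21289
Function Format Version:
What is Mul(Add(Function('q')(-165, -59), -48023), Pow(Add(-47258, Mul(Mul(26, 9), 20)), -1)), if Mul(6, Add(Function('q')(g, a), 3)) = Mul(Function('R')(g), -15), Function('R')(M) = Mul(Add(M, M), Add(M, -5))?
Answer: Rational(94138, 21289) ≈ 4.4219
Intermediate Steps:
Function('R')(M) = Mul(2, M, Add(-5, M)) (Function('R')(M) = Mul(Mul(2, M), Add(-5, M)) = Mul(2, M, Add(-5, M)))
Function('q')(g, a) = Add(-3, Mul(-5, g, Add(-5, g))) (Function('q')(g, a) = Add(-3, Mul(Rational(1, 6), Mul(Mul(2, g, Add(-5, g)), -15))) = Add(-3, Mul(Rational(1, 6), Mul(-30, g, Add(-5, g)))) = Add(-3, Mul(-5, g, Add(-5, g))))
Mul(Add(Function('q')(-165, -59), -48023), Pow(Add(-47258, Mul(Mul(26, 9), 20)), -1)) = Mul(Add(Add(-3, Mul(-5, -165, Add(-5, -165))), -48023), Pow(Add(-47258, Mul(Mul(26, 9), 20)), -1)) = Mul(Add(Add(-3, Mul(-5, -165, -170)), -48023), Pow(Add(-47258, Mul(234, 20)), -1)) = Mul(Add(Add(-3, -140250), -48023), Pow(Add(-47258, 4680), -1)) = Mul(Add(-140253, -48023), Pow(-42578, -1)) = Mul(-188276, Rational(-1, 42578)) = Rational(94138, 21289)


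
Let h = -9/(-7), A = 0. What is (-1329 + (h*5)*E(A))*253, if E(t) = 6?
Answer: -2285349/7 ≈ -3.2648e+5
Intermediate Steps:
h = 9/7 (h = -9*(-1/7) = 9/7 ≈ 1.2857)
(-1329 + (h*5)*E(A))*253 = (-1329 + ((9/7)*5)*6)*253 = (-1329 + (45/7)*6)*253 = (-1329 + 270/7)*253 = -9033/7*253 = -2285349/7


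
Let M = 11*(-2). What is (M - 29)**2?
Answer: 2601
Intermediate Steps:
M = -22
(M - 29)**2 = (-22 - 29)**2 = (-51)**2 = 2601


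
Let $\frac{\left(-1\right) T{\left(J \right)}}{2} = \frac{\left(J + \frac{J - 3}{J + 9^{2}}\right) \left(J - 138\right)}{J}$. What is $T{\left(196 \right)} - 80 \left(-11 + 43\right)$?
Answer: $- \frac{36326945}{13573} \approx -2676.4$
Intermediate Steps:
$T{\left(J \right)} = - \frac{2 \left(-138 + J\right) \left(J + \frac{-3 + J}{81 + J}\right)}{J}$ ($T{\left(J \right)} = - 2 \frac{\left(J + \frac{J - 3}{J + 9^{2}}\right) \left(J - 138\right)}{J} = - 2 \frac{\left(J + \frac{-3 + J}{J + 81}\right) \left(-138 + J\right)}{J} = - 2 \frac{\left(J + \frac{-3 + J}{81 + J}\right) \left(-138 + J\right)}{J} = - 2 \frac{\left(-138 + J\right) \left(J + \frac{-3 + J}{81 + J}\right)}{J} = - \frac{2 \left(-138 + J\right) \left(J + \frac{-3 + J}{81 + J}\right)}{J}$)
$T{\left(196 \right)} - 80 \left(-11 + 43\right) = \frac{2 \left(-414 - 196^{3} + 56 \cdot 196^{2} + 11319 \cdot 196\right)}{196 \left(81 + 196\right)} - 80 \left(-11 + 43\right) = 2 \cdot \frac{1}{196} \cdot \frac{1}{277} \left(-414 - 7529536 + 56 \cdot 38416 + 2218524\right) - 2560 = 2 \cdot \frac{1}{196} \cdot \frac{1}{277} \left(-414 - 7529536 + 2151296 + 2218524\right) - 2560 = 2 \cdot \frac{1}{196} \cdot \frac{1}{277} \left(-3160130\right) - 2560 = - \frac{1580065}{13573} - 2560 = - \frac{36326945}{13573}$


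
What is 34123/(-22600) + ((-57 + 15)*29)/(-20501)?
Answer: -672028823/463322600 ≈ -1.4505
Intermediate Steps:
34123/(-22600) + ((-57 + 15)*29)/(-20501) = 34123*(-1/22600) - 42*29*(-1/20501) = -34123/22600 - 1218*(-1/20501) = -34123/22600 + 1218/20501 = -672028823/463322600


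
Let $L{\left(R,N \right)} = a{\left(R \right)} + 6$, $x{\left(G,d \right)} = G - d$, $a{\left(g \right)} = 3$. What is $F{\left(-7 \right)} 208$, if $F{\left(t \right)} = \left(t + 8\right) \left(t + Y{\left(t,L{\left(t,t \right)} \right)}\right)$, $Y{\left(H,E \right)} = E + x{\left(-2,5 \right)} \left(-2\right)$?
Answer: $3328$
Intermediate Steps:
$L{\left(R,N \right)} = 9$ ($L{\left(R,N \right)} = 3 + 6 = 9$)
$Y{\left(H,E \right)} = 14 + E$ ($Y{\left(H,E \right)} = E + \left(-2 - 5\right) \left(-2\right) = E - -14 = E + 14 = 14 + E$)
$F{\left(t \right)} = \left(8 + t\right) \left(23 + t\right)$ ($F{\left(t \right)} = \left(t + 8\right) \left(t + \left(14 + 9\right)\right) = \left(8 + t\right) \left(t + 23\right) = \left(8 + t\right) \left(23 + t\right)$)
$F{\left(-7 \right)} 208 = \left(184 + \left(-7\right)^{2} + 31 \left(-7\right)\right) 208 = \left(184 + 49 - 217\right) 208 = 16 \cdot 208 = 3328$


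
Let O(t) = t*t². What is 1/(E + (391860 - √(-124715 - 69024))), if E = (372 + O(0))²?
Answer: 40788/21627607175 + I*√193739/281158893275 ≈ 1.8859e-6 + 1.5655e-9*I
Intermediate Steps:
O(t) = t³
E = 138384 (E = (372 + 0³)² = (372 + 0)² = 372² = 138384)
1/(E + (391860 - √(-124715 - 69024))) = 1/(138384 + (391860 - √(-124715 - 69024))) = 1/(138384 + (391860 - √(-193739))) = 1/(138384 + (391860 - I*√193739)) = 1/(530244 - I*√193739)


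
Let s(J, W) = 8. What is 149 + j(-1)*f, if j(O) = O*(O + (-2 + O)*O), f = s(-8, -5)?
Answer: 133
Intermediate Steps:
f = 8
j(O) = O*(O + O*(-2 + O))
149 + j(-1)*f = 149 + ((-1)²*(-1 - 1))*8 = 149 + (1*(-2))*8 = 149 - 2*8 = 149 - 16 = 133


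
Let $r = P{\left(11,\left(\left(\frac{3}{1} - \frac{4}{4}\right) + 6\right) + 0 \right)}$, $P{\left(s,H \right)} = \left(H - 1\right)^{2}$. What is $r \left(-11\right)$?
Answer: $-539$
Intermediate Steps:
$P{\left(s,H \right)} = \left(-1 + H\right)^{2}$
$r = 49$ ($r = \left(-1 + \left(\left(\left(\frac{3}{1} - \frac{4}{4}\right) + 6\right) + 0\right)\right)^{2} = \left(-1 + \left(\left(\left(3 \cdot 1 - 1\right) + 6\right) + 0\right)\right)^{2} = \left(-1 + \left(\left(\left(3 - 1\right) + 6\right) + 0\right)\right)^{2} = \left(-1 + \left(\left(2 + 6\right) + 0\right)\right)^{2} = \left(-1 + \left(8 + 0\right)\right)^{2} = \left(-1 + 8\right)^{2} = 7^{2} = 49$)
$r \left(-11\right) = 49 \left(-11\right) = -539$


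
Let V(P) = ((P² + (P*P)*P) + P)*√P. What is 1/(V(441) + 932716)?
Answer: 1/1806114619 ≈ 5.5367e-10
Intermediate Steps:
V(P) = √P*(P + P² + P³) (V(P) = ((P² + P²*P) + P)*√P = ((P² + P³) + P)*√P = (P + P² + P³)*√P = √P*(P + P² + P³))
1/(V(441) + 932716) = 1/(441^(3/2)*(1 + 441 + 441²) + 932716) = 1/(9261*(1 + 441 + 194481) + 932716) = 1/(9261*194923 + 932716) = 1/(1805181903 + 932716) = 1/1806114619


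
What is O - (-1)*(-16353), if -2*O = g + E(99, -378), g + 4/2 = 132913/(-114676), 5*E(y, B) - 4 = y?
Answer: -18762966583/1146760 ≈ -16362.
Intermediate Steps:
E(y, B) = ⅘ + y/5
g = -362265/114676 (g = -2 + 132913/(-114676) = -2 + 132913*(-1/114676) = -2 - 132913/114676 = -362265/114676 ≈ -3.1590)
O = -10000303/1146760 (O = -(-362265/114676 + (⅘ + (⅕)*99))/2 = -(-362265/114676 + (⅘ + 99/5))/2 = -(-362265/114676 + 103/5)/2 = -½*10000303/573380 = -10000303/1146760 ≈ -8.7205)
O - (-1)*(-16353) = -10000303/1146760 - (-1)*(-16353) = -10000303/1146760 - 1*16353 = -10000303/1146760 - 16353 = -18762966583/1146760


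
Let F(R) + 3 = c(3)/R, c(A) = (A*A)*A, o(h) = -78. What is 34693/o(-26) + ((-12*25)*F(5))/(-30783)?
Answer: -355966153/800358 ≈ -444.76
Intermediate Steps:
c(A) = A**3 (c(A) = A**2*A = A**3)
F(R) = -3 + 27/R (F(R) = -3 + 3**3/R = -3 + 27/R)
34693/o(-26) + ((-12*25)*F(5))/(-30783) = 34693/(-78) + ((-12*25)*(-3 + 27/5))/(-30783) = 34693*(-1/78) - 300*(-3 + 27*(1/5))*(-1/30783) = -34693/78 - 300*(-3 + 27/5)*(-1/30783) = -34693/78 - 300*12/5*(-1/30783) = -34693/78 - 720*(-1/30783) = -34693/78 + 240/10261 = -355966153/800358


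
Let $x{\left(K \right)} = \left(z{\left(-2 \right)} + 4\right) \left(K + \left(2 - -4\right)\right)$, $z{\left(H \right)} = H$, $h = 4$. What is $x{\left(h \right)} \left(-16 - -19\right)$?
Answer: $60$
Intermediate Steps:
$x{\left(K \right)} = 12 + 2 K$ ($x{\left(K \right)} = \left(-2 + 4\right) \left(K + \left(2 - -4\right)\right) = 2 \left(K + \left(2 + 4\right)\right) = 2 \left(K + 6\right) = 2 \left(6 + K\right) = 12 + 2 K$)
$x{\left(h \right)} \left(-16 - -19\right) = \left(12 + 2 \cdot 4\right) \left(-16 - -19\right) = \left(12 + 8\right) \left(-16 + 19\right) = 20 \cdot 3 = 60$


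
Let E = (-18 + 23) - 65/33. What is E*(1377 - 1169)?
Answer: 20800/33 ≈ 630.30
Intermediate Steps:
E = 100/33 (E = 5 - 65*1/33 = 5 - 65/33 = 100/33 ≈ 3.0303)
E*(1377 - 1169) = 100*(1377 - 1169)/33 = (100/33)*208 = 20800/33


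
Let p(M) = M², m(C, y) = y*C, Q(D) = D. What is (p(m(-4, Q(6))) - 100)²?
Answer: 226576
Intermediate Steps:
m(C, y) = C*y
(p(m(-4, Q(6))) - 100)² = ((-4*6)² - 100)² = ((-24)² - 100)² = (576 - 100)² = 476² = 226576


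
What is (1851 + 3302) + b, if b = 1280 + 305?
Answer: 6738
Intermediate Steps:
b = 1585
(1851 + 3302) + b = (1851 + 3302) + 1585 = 5153 + 1585 = 6738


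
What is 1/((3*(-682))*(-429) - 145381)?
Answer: 1/732353 ≈ 1.3655e-6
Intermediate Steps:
1/((3*(-682))*(-429) - 145381) = 1/(-2046*(-429) - 145381) = 1/(877734 - 145381) = 1/732353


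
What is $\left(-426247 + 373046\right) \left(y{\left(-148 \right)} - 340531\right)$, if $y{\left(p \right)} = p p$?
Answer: $16951275027$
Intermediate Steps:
$y{\left(p \right)} = p^{2}$
$\left(-426247 + 373046\right) \left(y{\left(-148 \right)} - 340531\right) = \left(-426247 + 373046\right) \left(\left(-148\right)^{2} - 340531\right) = - 53201 \left(21904 - 340531\right) = \left(-53201\right) \left(-318627\right) = 16951275027$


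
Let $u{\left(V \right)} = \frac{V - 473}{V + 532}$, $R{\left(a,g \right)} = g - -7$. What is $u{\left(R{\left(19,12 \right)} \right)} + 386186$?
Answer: $\frac{212788032}{551} \approx 3.8619 \cdot 10^{5}$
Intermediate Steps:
$R{\left(a,g \right)} = 7 + g$ ($R{\left(a,g \right)} = g + 7 = 7 + g$)
$u{\left(V \right)} = \frac{-473 + V}{532 + V}$
$u{\left(R{\left(19,12 \right)} \right)} + 386186 = \frac{-473 + \left(7 + 12\right)}{532 + \left(7 + 12\right)} + 386186 = \frac{-473 + 19}{532 + 19} + 386186 = \frac{1}{551} \left(-454\right) + 386186 = - \frac{454}{551} + 386186 = \frac{212788032}{551}$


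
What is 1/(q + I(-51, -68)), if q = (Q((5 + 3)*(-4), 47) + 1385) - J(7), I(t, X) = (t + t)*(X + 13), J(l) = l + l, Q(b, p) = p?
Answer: 1/7028 ≈ 0.00014229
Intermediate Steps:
J(l) = 2*l
I(t, X) = 2*t*(13 + X) (I(t, X) = (2*t)*(13 + X) = 2*t*(13 + X))
q = 1418 (q = (47 + 1385) - 2*7 = 1432 - 1*14 = 1432 - 14 = 1418)
1/(q + I(-51, -68)) = 1/(1418 + 2*(-51)*(13 - 68)) = 1/(1418 + 2*(-51)*(-55)) = 1/(1418 + 5610) = 1/7028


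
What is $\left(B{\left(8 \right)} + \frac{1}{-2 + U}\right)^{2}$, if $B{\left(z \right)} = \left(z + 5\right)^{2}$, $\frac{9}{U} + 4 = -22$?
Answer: $\frac{105740089}{3721} \approx 28417.0$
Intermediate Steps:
$U = - \frac{9}{26}$ ($U = \frac{9}{-4 - 22} = \frac{9}{-26} = 9 \left(- \frac{1}{26}\right) = - \frac{9}{26} \approx -0.34615$)
$B{\left(z \right)} = \left(5 + z\right)^{2}$
$\left(B{\left(8 \right)} + \frac{1}{-2 + U}\right)^{2} = \left(\left(5 + 8\right)^{2} + \frac{1}{-2 - \frac{9}{26}}\right)^{2} = \left(13^{2} + \frac{1}{- \frac{61}{26}}\right)^{2} = \left(169 - \frac{26}{61}\right)^{2} = \left(\frac{10283}{61}\right)^{2} = \frac{105740089}{3721}$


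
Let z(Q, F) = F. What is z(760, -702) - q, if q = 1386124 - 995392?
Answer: -391434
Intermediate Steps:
q = 390732
z(760, -702) - q = -702 - 1*390732 = -702 - 390732 = -391434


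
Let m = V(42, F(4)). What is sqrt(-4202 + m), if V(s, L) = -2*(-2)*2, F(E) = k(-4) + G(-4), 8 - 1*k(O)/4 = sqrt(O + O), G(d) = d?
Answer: 3*I*sqrt(466) ≈ 64.761*I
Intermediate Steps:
k(O) = 32 - 4*sqrt(2)*sqrt(O) (k(O) = 32 - 4*sqrt(O + O) = 32 - 4*sqrt(2)*sqrt(O))
F(E) = 28 - 8*I*sqrt(2) (F(E) = (32 - 4*sqrt(2)*sqrt(-4)) - 4 = (32 - 4*sqrt(2)*2*I) - 4 = (32 - 8*I*sqrt(2)) - 4 = 28 - 8*I*sqrt(2))
V(s, L) = 8 (V(s, L) = 4*2 = 8)
m = 8
sqrt(-4202 + m) = sqrt(-4202 + 8) = sqrt(-4194) = 3*I*sqrt(466)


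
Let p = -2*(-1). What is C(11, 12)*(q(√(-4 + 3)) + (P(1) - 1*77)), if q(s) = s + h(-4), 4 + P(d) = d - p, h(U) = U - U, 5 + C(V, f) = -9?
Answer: 1148 - 14*I ≈ 1148.0 - 14.0*I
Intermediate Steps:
p = 2
C(V, f) = -14 (C(V, f) = -5 - 9 = -14)
h(U) = 0
P(d) = -6 + d (P(d) = -4 + (d - 1*2) = -4 + (d - 2) = -4 + (-2 + d) = -6 + d)
q(s) = s (q(s) = s + 0 = s)
C(11, 12)*(q(√(-4 + 3)) + (P(1) - 1*77)) = -14*(√(-4 + 3) + ((-6 + 1) - 1*77)) = -14*(√(-1) + (-5 - 77)) = -14*(I - 82) = -14*(-82 + I) = 1148 - 14*I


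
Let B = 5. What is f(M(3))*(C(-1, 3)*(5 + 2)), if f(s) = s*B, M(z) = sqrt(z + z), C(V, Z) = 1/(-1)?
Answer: -35*sqrt(6) ≈ -85.732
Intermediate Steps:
C(V, Z) = -1
M(z) = sqrt(2)*sqrt(z) (M(z) = sqrt(2*z) = sqrt(2)*sqrt(z))
f(s) = 5*s (f(s) = s*5 = 5*s)
f(M(3))*(C(-1, 3)*(5 + 2)) = (5*(sqrt(2)*sqrt(3)))*(-(5 + 2)) = (5*sqrt(6))*(-1*7) = (5*sqrt(6))*(-7) = -35*sqrt(6)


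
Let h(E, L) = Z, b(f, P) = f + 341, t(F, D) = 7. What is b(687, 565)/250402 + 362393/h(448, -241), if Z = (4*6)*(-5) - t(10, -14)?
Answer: -45371900715/15900527 ≈ -2853.5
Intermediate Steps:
b(f, P) = 341 + f
Z = -127 (Z = (4*6)*(-5) - 1*7 = 24*(-5) - 7 = -120 - 7 = -127)
h(E, L) = -127
b(687, 565)/250402 + 362393/h(448, -241) = (341 + 687)/250402 + 362393/(-127) = 1028*(1/250402) + 362393*(-1/127) = 514/125201 - 362393/127 = -45371900715/15900527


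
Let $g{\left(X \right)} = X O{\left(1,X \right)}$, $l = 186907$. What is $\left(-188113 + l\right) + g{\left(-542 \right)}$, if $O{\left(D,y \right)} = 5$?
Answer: $-3916$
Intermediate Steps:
$g{\left(X \right)} = 5 X$ ($g{\left(X \right)} = X 5 = 5 X$)
$\left(-188113 + l\right) + g{\left(-542 \right)} = \left(-188113 + 186907\right) + 5 \left(-542\right) = -1206 - 2710 = -3916$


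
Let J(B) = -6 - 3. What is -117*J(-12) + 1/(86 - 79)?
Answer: 7372/7 ≈ 1053.1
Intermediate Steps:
J(B) = -9
-117*J(-12) + 1/(86 - 79) = -117*(-9) + 1/(86 - 79) = 1053 + 1/7 = 1053 + ⅐ = 7372/7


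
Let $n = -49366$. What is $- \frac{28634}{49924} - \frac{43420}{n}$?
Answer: $\frac{188538509}{616137046} \approx 0.306$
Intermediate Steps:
$- \frac{28634}{49924} - \frac{43420}{n} = - \frac{28634}{49924} - \frac{43420}{-49366} = \left(-28634\right) \frac{1}{49924} - - \frac{21710}{24683} = - \frac{14317}{24962} + \frac{21710}{24683} = \frac{188538509}{616137046}$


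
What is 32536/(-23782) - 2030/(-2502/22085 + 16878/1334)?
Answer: -12365002563802/75736026399 ≈ -163.26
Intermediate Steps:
32536/(-23782) - 2030/(-2502/22085 + 16878/1334) = 32536*(-1/23782) - 2030/(-2502*1/22085 + 16878*(1/1334)) = -16268/11891 - 2030/(-2502/22085 + 291/23) = -16268/11891 - 2030/6369189/507955 = -16268/11891 - 2030*507955/6369189 = -16268/11891 - 1031148650/6369189 = -12365002563802/75736026399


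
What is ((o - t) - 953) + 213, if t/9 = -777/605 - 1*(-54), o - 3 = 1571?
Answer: 217533/605 ≈ 359.56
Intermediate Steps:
o = 1574 (o = 3 + 1571 = 1574)
t = 287037/605 (t = 9*(-777/605 - 1*(-54)) = 9*(-777*1/605 + 54) = 9*(-777/605 + 54) = 9*(31893/605) = 287037/605 ≈ 474.44)
((o - t) - 953) + 213 = ((1574 - 1*287037/605) - 953) + 213 = ((1574 - 287037/605) - 953) + 213 = (665233/605 - 953) + 213 = 88668/605 + 213 = 217533/605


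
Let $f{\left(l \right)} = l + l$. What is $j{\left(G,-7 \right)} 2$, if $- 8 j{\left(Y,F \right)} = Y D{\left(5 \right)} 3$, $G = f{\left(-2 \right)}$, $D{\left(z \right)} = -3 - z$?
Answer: $-24$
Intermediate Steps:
$f{\left(l \right)} = 2 l$
$G = -4$ ($G = 2 \left(-2\right) = -4$)
$j{\left(Y,F \right)} = 3 Y$ ($j{\left(Y,F \right)} = - \frac{Y \left(-3 - 5\right) 3}{8} = - \frac{Y \left(-8\right) 3}{8} = - \frac{- 8 Y 3}{8} = - \frac{\left(-24\right) Y}{8} = 3 Y$)
$j{\left(G,-7 \right)} 2 = 3 \left(-4\right) 2 = \left(-12\right) 2 = -24$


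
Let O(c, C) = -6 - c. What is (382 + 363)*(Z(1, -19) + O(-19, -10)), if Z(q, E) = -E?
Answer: 23840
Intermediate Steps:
(382 + 363)*(Z(1, -19) + O(-19, -10)) = (382 + 363)*(-1*(-19) + (-6 - 1*(-19))) = 745*(19 + (-6 + 19)) = 745*(19 + 13) = 745*32 = 23840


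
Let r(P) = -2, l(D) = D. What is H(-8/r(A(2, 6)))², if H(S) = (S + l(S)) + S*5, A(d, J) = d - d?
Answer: 784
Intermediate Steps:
A(d, J) = 0
H(S) = 7*S (H(S) = (S + S) + S*5 = 2*S + 5*S = 7*S)
H(-8/r(A(2, 6)))² = (7*(-8/(-2)))² = (7*(-8*(-½)))² = (7*4)² = 28² = 784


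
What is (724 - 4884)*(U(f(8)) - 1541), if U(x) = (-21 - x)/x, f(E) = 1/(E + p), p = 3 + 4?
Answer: 7725120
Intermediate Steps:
p = 7
f(E) = 1/(7 + E) (f(E) = 1/(E + 7) = 1/(7 + E))
U(x) = (-21 - x)/x
(724 - 4884)*(U(f(8)) - 1541) = (724 - 4884)*((-21 - 1/(7 + 8))/(1/(7 + 8)) - 1541) = -4160*((-21 - 1/15)/(1/15) - 1541) = -4160*((-21 - 1*1/15)/(1/15) - 1541) = -4160*(15*(-21 - 1/15) - 1541) = -4160*(15*(-316/15) - 1541) = -4160*(-316 - 1541) = -4160*(-1857) = 7725120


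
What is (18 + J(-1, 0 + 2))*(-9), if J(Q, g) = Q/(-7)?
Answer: -1143/7 ≈ -163.29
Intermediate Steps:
J(Q, g) = -Q/7 (J(Q, g) = Q*(-⅐) = -Q/7)
(18 + J(-1, 0 + 2))*(-9) = (18 - ⅐*(-1))*(-9) = (18 + ⅐)*(-9) = (127/7)*(-9) = -1143/7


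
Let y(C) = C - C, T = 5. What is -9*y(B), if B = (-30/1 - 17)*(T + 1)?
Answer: 0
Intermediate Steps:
B = -282 (B = (-30/1 - 17)*(5 + 1) = (-30*1 - 17)*6 = (-30 - 17)*6 = -47*6 = -282)
y(C) = 0
-9*y(B) = -9*0 = 0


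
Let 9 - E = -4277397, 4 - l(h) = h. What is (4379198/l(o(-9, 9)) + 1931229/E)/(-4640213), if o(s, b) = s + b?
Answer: -780483980221/3308012487913 ≈ -0.23594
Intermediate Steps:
o(s, b) = b + s
l(h) = 4 - h
E = 4277406 (E = 9 - 1*(-4277397) = 9 + 4277397 = 4277406)
(4379198/l(o(-9, 9)) + 1931229/E)/(-4640213) = (4379198/(4 - (9 - 9)) + 1931229/4277406)/(-4640213) = (4379198/(4 - 1*0) + 1931229*(1/4277406))*(-1/4640213) = (4379198/(4 + 0) + 643743/1425802)*(-1/4640213) = (4379198/4 + 643743/1425802)*(-1/4640213) = (4379198*(¼) + 643743/1425802)*(-1/4640213) = (2189599/2 + 643743/1425802)*(-1/4640213) = (780483980221/712901)*(-1/4640213) = -780483980221/3308012487913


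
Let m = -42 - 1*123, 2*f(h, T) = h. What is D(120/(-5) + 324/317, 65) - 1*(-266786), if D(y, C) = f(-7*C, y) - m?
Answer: 533447/2 ≈ 2.6672e+5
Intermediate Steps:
f(h, T) = h/2
m = -165 (m = -42 - 123 = -165)
D(y, C) = 165 - 7*C/2 (D(y, C) = (-7*C)/2 - 1*(-165) = -7*C/2 + 165 = 165 - 7*C/2)
D(120/(-5) + 324/317, 65) - 1*(-266786) = (165 - 7/2*65) - 1*(-266786) = (165 - 455/2) + 266786 = -125/2 + 266786 = 533447/2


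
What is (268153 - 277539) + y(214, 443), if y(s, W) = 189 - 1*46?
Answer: -9243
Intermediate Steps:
y(s, W) = 143 (y(s, W) = 189 - 46 = 143)
(268153 - 277539) + y(214, 443) = (268153 - 277539) + 143 = -9386 + 143 = -9243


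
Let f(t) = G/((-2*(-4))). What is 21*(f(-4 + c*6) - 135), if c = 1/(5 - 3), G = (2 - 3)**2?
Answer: -22659/8 ≈ -2832.4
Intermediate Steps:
G = 1 (G = (-1)**2 = 1)
c = 1/2 ≈ 0.50000
f(t) = 1/8 (f(t) = 1/(-2*(-4)) = 1/8)
21*(f(-4 + c*6) - 135) = 21*(1/8 - 135) = 21*(-1079/8) = -22659/8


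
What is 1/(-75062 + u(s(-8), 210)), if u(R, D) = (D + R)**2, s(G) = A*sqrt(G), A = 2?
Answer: -I/(1680*sqrt(2) + 30994*I) ≈ -3.2076e-5 - 2.4588e-6*I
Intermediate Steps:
s(G) = 2*sqrt(G)
1/(-75062 + u(s(-8), 210)) = 1/(-75062 + (210 + 2*sqrt(-8))**2) = 1/(-75062 + (210 + 2*(2*I*sqrt(2)))**2) = 1/(-75062 + (210 + 4*I*sqrt(2))**2)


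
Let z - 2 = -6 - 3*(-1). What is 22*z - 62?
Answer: -84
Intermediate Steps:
z = -1 (z = 2 + (-6 - 3*(-1)) = 2 + (-6 + 3) = 2 - 3 = -1)
22*z - 62 = 22*(-1) - 62 = -22 - 62 = -84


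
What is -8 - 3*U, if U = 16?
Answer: -56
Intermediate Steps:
-8 - 3*U = -8 - 3*16 = -8 - 48 = -56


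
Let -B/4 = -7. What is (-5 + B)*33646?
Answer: 773858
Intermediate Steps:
B = 28 (B = -4*(-7) = 28)
(-5 + B)*33646 = (-5 + 28)*33646 = 23*33646 = 773858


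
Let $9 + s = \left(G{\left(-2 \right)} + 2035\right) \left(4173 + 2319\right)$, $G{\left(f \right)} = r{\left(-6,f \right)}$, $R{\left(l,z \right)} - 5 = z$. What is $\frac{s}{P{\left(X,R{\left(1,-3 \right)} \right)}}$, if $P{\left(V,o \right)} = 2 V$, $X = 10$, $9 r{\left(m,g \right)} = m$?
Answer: $\frac{13206883}{20} \approx 6.6034 \cdot 10^{5}$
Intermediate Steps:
$r{\left(m,g \right)} = \frac{m}{9}$
$R{\left(l,z \right)} = 5 + z$
$G{\left(f \right)} = - \frac{2}{3}$ ($G{\left(f \right)} = \frac{1}{9} \left(-6\right) = - \frac{2}{3}$)
$s = 13206883$ ($s = -9 + \left(- \frac{2}{3} + 2035\right) \left(4173 + 2319\right) = -9 + \frac{6103}{3} \cdot 6492 = -9 + 13206892 = 13206883$)
$\frac{s}{P{\left(X,R{\left(1,-3 \right)} \right)}} = \frac{13206883}{2 \cdot 10} = \frac{13206883}{20}$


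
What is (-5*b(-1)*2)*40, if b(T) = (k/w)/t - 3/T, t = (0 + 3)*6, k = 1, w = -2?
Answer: -10700/9 ≈ -1188.9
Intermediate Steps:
t = 18 (t = 3*6 = 18)
b(T) = -1/36 - 3/T (b(T) = (1/(-2))/18 - 3/T = (1*(-½))*(1/18) - 3/T = -½*1/18 - 3/T = -1/36 - 3/T)
(-5*b(-1)*2)*40 = (-5*(-108 - 1*(-1))/(36*(-1))*2)*40 = (-5*(-1)*(-108 + 1)/36*2)*40 = (-5*(-1)*(-107)/36*2)*40 = (-5*107/36*2)*40 = -535/36*2*40 = -535/18*40 = -10700/9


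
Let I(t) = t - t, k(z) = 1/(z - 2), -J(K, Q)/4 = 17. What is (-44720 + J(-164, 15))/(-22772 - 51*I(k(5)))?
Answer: 11197/5693 ≈ 1.9668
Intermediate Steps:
J(K, Q) = -68 (J(K, Q) = -4*17 = -68)
k(z) = 1/(-2 + z)
I(t) = 0
(-44720 + J(-164, 15))/(-22772 - 51*I(k(5))) = (-44720 - 68)/(-22772 - 51*0) = -44788/(-22772 + 0) = -44788/(-22772) = -44788*(-1/22772) = 11197/5693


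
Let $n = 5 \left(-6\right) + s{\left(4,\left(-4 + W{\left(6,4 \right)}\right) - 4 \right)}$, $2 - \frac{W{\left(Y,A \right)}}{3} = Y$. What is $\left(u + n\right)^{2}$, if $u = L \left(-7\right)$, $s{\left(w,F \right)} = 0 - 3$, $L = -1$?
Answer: $676$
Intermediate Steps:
$W{\left(Y,A \right)} = 6 - 3 Y$
$s{\left(w,F \right)} = -3$
$u = 7$ ($u = \left(-1\right) \left(-7\right) = 7$)
$n = -33$ ($n = 5 \left(-6\right) - 3 = -30 - 3 = -33$)
$\left(u + n\right)^{2} = \left(7 - 33\right)^{2} = \left(-26\right)^{2} = 676$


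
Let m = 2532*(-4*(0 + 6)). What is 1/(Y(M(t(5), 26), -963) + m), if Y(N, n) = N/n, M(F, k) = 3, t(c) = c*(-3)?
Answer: -321/19506529 ≈ -1.6456e-5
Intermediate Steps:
t(c) = -3*c
m = -60768 (m = 2532*(-4*6) = 2532*(-24) = -60768)
1/(Y(M(t(5), 26), -963) + m) = 1/(3/(-963) - 60768) = 1/(3*(-1/963) - 60768) = 1/(-1/321 - 60768) = 1/(-19506529/321) = -321/19506529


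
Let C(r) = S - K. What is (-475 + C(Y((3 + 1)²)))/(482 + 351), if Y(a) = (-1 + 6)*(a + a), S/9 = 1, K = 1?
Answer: -467/833 ≈ -0.56062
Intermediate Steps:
S = 9 (S = 9*1 = 9)
Y(a) = 10*a (Y(a) = 5*(2*a) = 10*a)
C(r) = 8 (C(r) = 9 - 1*1 = 9 - 1 = 8)
(-475 + C(Y((3 + 1)²)))/(482 + 351) = (-475 + 8)/(482 + 351) = -467/833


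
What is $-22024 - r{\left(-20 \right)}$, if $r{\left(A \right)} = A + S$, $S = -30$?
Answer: $-21974$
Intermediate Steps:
$r{\left(A \right)} = -30 + A$ ($r{\left(A \right)} = A - 30 = -30 + A$)
$-22024 - r{\left(-20 \right)} = -22024 - \left(-30 - 20\right) = -22024 - -50 = -22024 + 50 = -21974$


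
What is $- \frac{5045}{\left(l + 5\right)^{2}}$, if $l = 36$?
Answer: $- \frac{5045}{1681} \approx -3.0012$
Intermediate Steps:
$- \frac{5045}{\left(l + 5\right)^{2}} = - \frac{5045}{\left(36 + 5\right)^{2}} = - \frac{5045}{41^{2}} = - \frac{5045}{1681}$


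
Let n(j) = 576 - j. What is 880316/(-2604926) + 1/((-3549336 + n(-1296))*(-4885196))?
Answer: -7627963203891042689/22571757956077671072 ≈ -0.33794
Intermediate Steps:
880316/(-2604926) + 1/((-3549336 + n(-1296))*(-4885196)) = 880316/(-2604926) + 1/((-3549336 + (576 - 1*(-1296)))*(-4885196)) = 880316*(-1/2604926) - 1/4885196/(-3549336 + (576 + 1296)) = -440158/1302463 - 1/4885196/(-3549336 + 1872) = -440158/1302463 - 1/4885196/(-3547464) = -440158/1302463 - 1/3547464*(-1/4885196) = -440158/1302463 + 1/17330056942944 = -7627963203891042689/22571757956077671072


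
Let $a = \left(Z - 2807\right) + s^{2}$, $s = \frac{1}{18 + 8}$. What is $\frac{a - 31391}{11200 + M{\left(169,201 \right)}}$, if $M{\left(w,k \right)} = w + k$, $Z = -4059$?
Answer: $- \frac{25861731}{7821320} \approx -3.3066$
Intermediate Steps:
$s = \frac{1}{26} \approx 0.038462$
$M{\left(w,k \right)} = k + w$
$a = - \frac{4641415}{676}$ ($a = \left(-4059 - 2807\right) + \left(\frac{1}{26}\right)^{2} = -6866 + \frac{1}{676} = - \frac{4641415}{676} \approx -6866.0$)
$\frac{a - 31391}{11200 + M{\left(169,201 \right)}} = \frac{- \frac{4641415}{676} - 31391}{11200 + \left(201 + 169\right)} = - \frac{25861731}{676 \left(11200 + 370\right)} = - \frac{25861731}{676 \cdot 11570} = \left(- \frac{25861731}{676}\right) \frac{1}{11570} = - \frac{25861731}{7821320}$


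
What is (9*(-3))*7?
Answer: -189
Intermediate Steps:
(9*(-3))*7 = -27*7 = -189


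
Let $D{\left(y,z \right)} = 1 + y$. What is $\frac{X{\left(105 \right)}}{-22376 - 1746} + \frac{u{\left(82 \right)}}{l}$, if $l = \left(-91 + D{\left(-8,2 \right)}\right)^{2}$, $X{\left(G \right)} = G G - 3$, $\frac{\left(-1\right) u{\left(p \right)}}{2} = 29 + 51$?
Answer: $- \frac{1959193}{4136923} \approx -0.47359$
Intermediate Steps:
$u{\left(p \right)} = -160$ ($u{\left(p \right)} = - 2 \left(29 + 51\right) = \left(-2\right) 80 = -160$)
$X{\left(G \right)} = -3 + G^{2}$ ($X{\left(G \right)} = G^{2} - 3 = -3 + G^{2}$)
$l = 9604$ ($l = \left(-91 + \left(1 - 8\right)\right)^{2} = \left(-91 - 7\right)^{2} = \left(-98\right)^{2} = 9604$)
$\frac{X{\left(105 \right)}}{-22376 - 1746} + \frac{u{\left(82 \right)}}{l} = \frac{-3 + 105^{2}}{-22376 - 1746} - \frac{160}{9604} = \frac{-3 + 11025}{-24122} - \frac{40}{2401} = 11022 \left(- \frac{1}{24122}\right) - \frac{40}{2401} = - \frac{5511}{12061} - \frac{40}{2401} = - \frac{1959193}{4136923}$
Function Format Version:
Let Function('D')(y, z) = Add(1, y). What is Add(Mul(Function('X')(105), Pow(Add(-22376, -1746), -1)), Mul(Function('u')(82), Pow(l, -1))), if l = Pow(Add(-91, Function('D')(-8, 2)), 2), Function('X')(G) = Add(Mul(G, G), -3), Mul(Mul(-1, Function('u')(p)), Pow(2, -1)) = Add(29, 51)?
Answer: Rational(-1959193, 4136923) ≈ -0.47359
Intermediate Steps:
Function('u')(p) = -160 (Function('u')(p) = Mul(-2, Add(29, 51)) = Mul(-2, 80) = -160)
Function('X')(G) = Add(-3, Pow(G, 2)) (Function('X')(G) = Add(Pow(G, 2), -3) = Add(-3, Pow(G, 2)))
l = 9604 (l = Pow(Add(-91, Add(1, -8)), 2) = Pow(Add(-91, -7), 2) = Pow(-98, 2) = 9604)
Add(Mul(Function('X')(105), Pow(Add(-22376, -1746), -1)), Mul(Function('u')(82), Pow(l, -1))) = Add(Mul(Add(-3, Pow(105, 2)), Pow(Add(-22376, -1746), -1)), Mul(-160, Pow(9604, -1))) = Add(Mul(Add(-3, 11025), Pow(-24122, -1)), Mul(-160, Rational(1, 9604))) = Add(Mul(11022, Rational(-1, 24122)), Rational(-40, 2401)) = Add(Rational(-5511, 12061), Rational(-40, 2401)) = Rational(-1959193, 4136923)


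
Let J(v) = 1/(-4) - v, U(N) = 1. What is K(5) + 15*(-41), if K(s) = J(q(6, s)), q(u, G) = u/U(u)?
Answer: -2485/4 ≈ -621.25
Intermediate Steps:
q(u, G) = u (q(u, G) = u/1 = u*1 = u)
J(v) = -1/4 - v
K(s) = -25/4 (K(s) = -1/4 - 1*6 = -1/4 - 6 = -25/4)
K(5) + 15*(-41) = -25/4 + 15*(-41) = -25/4 - 615 = -2485/4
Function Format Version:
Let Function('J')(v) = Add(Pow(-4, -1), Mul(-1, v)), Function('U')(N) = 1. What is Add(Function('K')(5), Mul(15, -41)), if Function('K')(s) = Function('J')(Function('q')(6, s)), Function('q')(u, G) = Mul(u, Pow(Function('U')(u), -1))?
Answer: Rational(-2485, 4) ≈ -621.25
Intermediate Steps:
Function('q')(u, G) = u (Function('q')(u, G) = Mul(u, Pow(1, -1)) = Mul(u, 1) = u)
Function('J')(v) = Add(Rational(-1, 4), Mul(-1, v))
Function('K')(s) = Rational(-25, 4) (Function('K')(s) = Add(Rational(-1, 4), Mul(-1, 6)) = Add(Rational(-1, 4), -6) = Rational(-25, 4))
Add(Function('K')(5), Mul(15, -41)) = Add(Rational(-25, 4), Mul(15, -41)) = Add(Rational(-25, 4), -615) = Rational(-2485, 4)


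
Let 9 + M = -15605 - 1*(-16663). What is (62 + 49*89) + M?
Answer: 5472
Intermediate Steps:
M = 1049 (M = -9 + (-15605 - 1*(-16663)) = -9 + (-15605 + 16663) = -9 + 1058 = 1049)
(62 + 49*89) + M = (62 + 49*89) + 1049 = (62 + 4361) + 1049 = 4423 + 1049 = 5472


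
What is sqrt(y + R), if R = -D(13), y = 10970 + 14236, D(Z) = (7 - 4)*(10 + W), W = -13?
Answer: 41*sqrt(15) ≈ 158.79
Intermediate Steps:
D(Z) = -9 (D(Z) = (7 - 4)*(10 - 13) = 3*(-3) = -9)
y = 25206
R = 9 (R = -1*(-9) = 9)
sqrt(y + R) = sqrt(25206 + 9) = sqrt(25215) = 41*sqrt(15)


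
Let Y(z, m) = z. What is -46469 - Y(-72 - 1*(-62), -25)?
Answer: -46459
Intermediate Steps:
-46469 - Y(-72 - 1*(-62), -25) = -46469 - (-72 - 1*(-62)) = -46469 - (-72 + 62) = -46469 - 1*(-10) = -46469 + 10 = -46459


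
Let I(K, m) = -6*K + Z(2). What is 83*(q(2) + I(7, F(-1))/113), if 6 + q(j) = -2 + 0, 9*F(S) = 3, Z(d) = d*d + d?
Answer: -78020/113 ≈ -690.44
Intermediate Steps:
Z(d) = d + d² (Z(d) = d² + d = d + d²)
F(S) = ⅓ (F(S) = (⅑)*3 = ⅓)
I(K, m) = 6 - 6*K (I(K, m) = -6*K + 2*(1 + 2) = -6*K + 2*3 = -6*K + 6 = 6 - 6*K)
q(j) = -8 (q(j) = -6 + (-2 + 0) = -6 - 2 = -8)
83*(q(2) + I(7, F(-1))/113) = 83*(-8 + (6 - 6*7)/113) = 83*(-8 + (6 - 42)*(1/113)) = 83*(-8 - 36*1/113) = 83*(-8 - 36/113) = 83*(-940/113) = -78020/113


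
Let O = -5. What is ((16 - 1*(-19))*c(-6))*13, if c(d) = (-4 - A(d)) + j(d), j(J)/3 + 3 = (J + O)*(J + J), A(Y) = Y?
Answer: 176995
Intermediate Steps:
j(J) = -9 + 6*J*(-5 + J) (j(J) = -9 + 3*((J - 5)*(J + J)) = -9 + 3*((-5 + J)*(2*J)) = -9 + 3*(2*J*(-5 + J)) = -9 + 6*J*(-5 + J))
c(d) = -13 - 31*d + 6*d**2 (c(d) = (-4 - d) + (-9 - 30*d + 6*d**2) = -13 - 31*d + 6*d**2)
((16 - 1*(-19))*c(-6))*13 = ((16 - 1*(-19))*(-13 - 31*(-6) + 6*(-6)**2))*13 = ((16 + 19)*(-13 + 186 + 6*36))*13 = (35*(-13 + 186 + 216))*13 = (35*389)*13 = 13615*13 = 176995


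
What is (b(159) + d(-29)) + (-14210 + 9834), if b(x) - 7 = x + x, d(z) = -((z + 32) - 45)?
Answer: -4009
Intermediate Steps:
d(z) = 13 - z (d(z) = -((32 + z) - 45) = -(-13 + z) = 13 - z)
b(x) = 7 + 2*x (b(x) = 7 + (x + x) = 7 + 2*x)
(b(159) + d(-29)) + (-14210 + 9834) = ((7 + 2*159) + (13 - 1*(-29))) + (-14210 + 9834) = ((7 + 318) + (13 + 29)) - 4376 = (325 + 42) - 4376 = 367 - 4376 = -4009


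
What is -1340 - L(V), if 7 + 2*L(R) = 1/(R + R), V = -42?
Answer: -224531/168 ≈ -1336.5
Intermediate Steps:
L(R) = -7/2 + 1/(4*R) (L(R) = -7/2 + 1/(2*(R + R)) = -7/2 + 1/(2*((2*R))) = -7/2 + (1/(2*R))/2 = -7/2 + 1/(4*R))
-1340 - L(V) = -1340 - (1 - 14*(-42))/(4*(-42)) = -1340 - (-1)*(1 + 588)/(4*42) = -1340 - (-1)*589/(4*42) = -1340 - 1*(-589/168) = -1340 + 589/168 = -224531/168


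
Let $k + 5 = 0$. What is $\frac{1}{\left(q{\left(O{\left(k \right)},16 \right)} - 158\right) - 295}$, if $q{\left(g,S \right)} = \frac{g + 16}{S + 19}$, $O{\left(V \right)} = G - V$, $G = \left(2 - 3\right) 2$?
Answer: $- \frac{35}{15836} \approx -0.0022102$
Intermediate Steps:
$k = -5$ ($k = -5 + 0 = -5$)
$G = -2$ ($G = \left(-1\right) 2 = -2$)
$O{\left(V \right)} = -2 - V$
$q{\left(g,S \right)} = \frac{16 + g}{19 + S}$
$\frac{1}{\left(q{\left(O{\left(k \right)},16 \right)} - 158\right) - 295} = \frac{1}{\left(\frac{16 - -3}{19 + 16} - 158\right) - 295} = \frac{1}{\left(\frac{16 + \left(-2 + 5\right)}{35} - 158\right) - 295} = \frac{1}{\left(\frac{16 + 3}{35} - 158\right) - 295} = \frac{1}{\left(\frac{1}{35} \cdot 19 - 158\right) - 295} = \frac{1}{\left(\frac{19}{35} - 158\right) - 295} = \frac{1}{- \frac{5511}{35} - 295} = \frac{1}{- \frac{15836}{35}} = - \frac{35}{15836}$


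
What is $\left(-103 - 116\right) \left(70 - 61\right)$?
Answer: $-1971$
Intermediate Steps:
$\left(-103 - 116\right) \left(70 - 61\right) = \left(-219\right) 9 = -1971$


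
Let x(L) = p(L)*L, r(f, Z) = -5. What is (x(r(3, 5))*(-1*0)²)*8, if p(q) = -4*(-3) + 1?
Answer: 0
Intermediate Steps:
p(q) = 13 (p(q) = 12 + 1 = 13)
x(L) = 13*L
(x(r(3, 5))*(-1*0)²)*8 = ((13*(-5))*(-1*0)²)*8 = -65*0²*8 = -65*0*8 = 0*8 = 0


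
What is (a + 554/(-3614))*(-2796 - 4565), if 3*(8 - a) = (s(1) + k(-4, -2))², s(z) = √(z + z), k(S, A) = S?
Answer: -24563657/1807 - 58888*√2/3 ≈ -41354.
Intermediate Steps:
s(z) = √2*√z (s(z) = √(2*z) = √2*√z)
a = 8 - (-4 + √2)²/3 (a = 8 - (√2*√1 - 4)²/3 = 8 - (√2*1 - 4)²/3 = 8 - (√2 - 4)²/3 = 8 - (-4 + √2)²/3 ≈ 5.7712)
(a + 554/(-3614))*(-2796 - 4565) = ((2 + 8*√2/3) + 554/(-3614))*(-2796 - 4565) = ((2 + 8*√2/3) + 554*(-1/3614))*(-7361) = ((2 + 8*√2/3) - 277/1807)*(-7361) = (3337/1807 + 8*√2/3)*(-7361) = -24563657/1807 - 58888*√2/3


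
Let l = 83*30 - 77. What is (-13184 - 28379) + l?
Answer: -39150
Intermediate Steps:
l = 2413 (l = 2490 - 77 = 2413)
(-13184 - 28379) + l = (-13184 - 28379) + 2413 = -41563 + 2413 = -39150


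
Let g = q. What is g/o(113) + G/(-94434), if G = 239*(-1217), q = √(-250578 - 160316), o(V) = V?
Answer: 290863/94434 + I*√410894/113 ≈ 3.0801 + 5.6727*I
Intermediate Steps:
q = I*√410894 (q = √(-410894) = I*√410894 ≈ 641.01*I)
G = -290863
g = I*√410894 ≈ 641.01*I
g/o(113) + G/(-94434) = (I*√410894)/113 - 290863/(-94434) = (I*√410894)*(1/113) - 290863*(-1/94434) = I*√410894/113 + 290863/94434 = 290863/94434 + I*√410894/113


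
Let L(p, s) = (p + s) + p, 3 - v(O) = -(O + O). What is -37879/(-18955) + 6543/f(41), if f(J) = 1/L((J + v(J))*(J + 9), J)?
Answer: 1567769282044/18955 ≈ 8.2710e+7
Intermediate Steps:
v(O) = 3 + 2*O (v(O) = 3 - (-1)*(O + O) = 3 - (-1)*2*O = 3 - (-2)*O = 3 + 2*O)
L(p, s) = s + 2*p
f(J) = 1/(J + 2*(3 + 3*J)*(9 + J)) (f(J) = 1/(J + 2*((J + (3 + 2*J))*(J + 9))) = 1/(J + 2*((3 + 3*J)*(9 + J))) = 1/(J + 2*(3 + 3*J)*(9 + J)))
-37879/(-18955) + 6543/f(41) = -37879/(-18955) + 6543/(1/(54 + 6*41² + 61*41)) = -37879*(-1/18955) + 6543/(1/(54 + 6*1681 + 2501)) = 37879/18955 + 6543/(1/(54 + 10086 + 2501)) = 37879/18955 + 6543/(1/12641) = 37879/18955 + 6543*12641 = 37879/18955 + 82710063 = 1567769282044/18955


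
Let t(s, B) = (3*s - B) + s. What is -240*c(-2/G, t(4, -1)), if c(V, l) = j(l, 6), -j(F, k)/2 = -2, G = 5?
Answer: -960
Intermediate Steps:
j(F, k) = 4 (j(F, k) = -2*(-2) = 4)
t(s, B) = -B + 4*s (t(s, B) = (-B + 3*s) + s = -B + 4*s)
c(V, l) = 4
-240*c(-2/G, t(4, -1)) = -240*4 = -960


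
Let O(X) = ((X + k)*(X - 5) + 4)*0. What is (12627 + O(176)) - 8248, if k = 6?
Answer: 4379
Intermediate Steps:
O(X) = 0 (O(X) = ((X + 6)*(X - 5) + 4)*0 = ((6 + X)*(-5 + X) + 4)*0 = ((-5 + X)*(6 + X) + 4)*0 = (4 + (-5 + X)*(6 + X))*0 = 0)
(12627 + O(176)) - 8248 = (12627 + 0) - 8248 = 12627 - 8248 = 4379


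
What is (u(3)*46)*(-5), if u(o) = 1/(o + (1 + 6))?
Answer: -23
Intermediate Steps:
u(o) = 1/(7 + o) (u(o) = 1/(o + 7) = 1/(7 + o))
(u(3)*46)*(-5) = (46/(7 + 3))*(-5) = (46/10)*(-5) = ((⅒)*46)*(-5) = (23/5)*(-5) = -23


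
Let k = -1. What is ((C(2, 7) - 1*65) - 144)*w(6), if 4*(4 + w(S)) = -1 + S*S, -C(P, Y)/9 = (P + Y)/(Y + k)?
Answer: -8455/8 ≈ -1056.9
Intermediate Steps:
C(P, Y) = -9*(P + Y)/(-1 + Y) (C(P, Y) = -9*(P + Y)/(Y - 1) = -9*(P + Y)/(-1 + Y))
w(S) = -17/4 + S²/4 (w(S) = -4 + (-1 + S*S)/4 = -4 + (-1 + S²)/4 = -4 + (-¼ + S²/4) = -17/4 + S²/4)
((C(2, 7) - 1*65) - 144)*w(6) = ((9*(-1*2 - 1*7)/(-1 + 7) - 1*65) - 144)*(-17/4 + (¼)*6²) = ((9*(-2 - 7)/6 - 65) - 144)*(-17/4 + (¼)*36) = ((9*(⅙)*(-9) - 65) - 144)*(-17/4 + 9) = ((-27/2 - 65) - 144)*(19/4) = (-157/2 - 144)*(19/4) = -445/2*19/4 = -8455/8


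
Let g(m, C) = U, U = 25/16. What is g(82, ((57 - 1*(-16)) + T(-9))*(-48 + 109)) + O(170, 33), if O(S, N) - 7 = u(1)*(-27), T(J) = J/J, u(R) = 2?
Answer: -727/16 ≈ -45.438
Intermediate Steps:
U = 25/16 (U = 25*(1/16) = 25/16 ≈ 1.5625)
T(J) = 1
g(m, C) = 25/16
O(S, N) = -47 (O(S, N) = 7 + 2*(-27) = 7 - 54 = -47)
g(82, ((57 - 1*(-16)) + T(-9))*(-48 + 109)) + O(170, 33) = 25/16 - 47 = -727/16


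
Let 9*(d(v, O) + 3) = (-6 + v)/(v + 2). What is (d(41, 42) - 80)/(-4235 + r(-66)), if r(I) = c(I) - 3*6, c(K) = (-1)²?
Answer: 16043/822762 ≈ 0.019499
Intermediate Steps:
d(v, O) = -3 + (-6 + v)/(9*(2 + v)) (d(v, O) = -3 + ((-6 + v)/(v + 2))/9 = -3 + ((-6 + v)/(2 + v))/9 = -3 + (-6 + v)/(9*(2 + v)))
c(K) = 1
r(I) = -17 (r(I) = 1 - 3*6 = 1 - 18 = -17)
(d(41, 42) - 80)/(-4235 + r(-66)) = (2*(-30 - 13*41)/(9*(2 + 41)) - 80)/(-4235 - 17) = ((2/9)*(-30 - 533)/43 - 80)/(-4252) = ((2/9)*(1/43)*(-563) - 80)*(-1/4252) = (-1126/387 - 80)*(-1/4252) = -32086/387*(-1/4252) = 16043/822762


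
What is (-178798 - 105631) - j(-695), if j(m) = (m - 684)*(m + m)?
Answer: -2201239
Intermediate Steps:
j(m) = 2*m*(-684 + m) (j(m) = (-684 + m)*(2*m) = 2*m*(-684 + m))
(-178798 - 105631) - j(-695) = (-178798 - 105631) - 2*(-695)*(-684 - 695) = -284429 - 2*(-695)*(-1379) = -284429 - 1*1916810 = -284429 - 1916810 = -2201239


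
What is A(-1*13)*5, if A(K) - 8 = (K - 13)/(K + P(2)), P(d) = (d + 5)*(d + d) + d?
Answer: 550/17 ≈ 32.353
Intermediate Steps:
P(d) = d + 2*d*(5 + d) (P(d) = (5 + d)*(2*d) + d = 2*d*(5 + d) + d = d + 2*d*(5 + d))
A(K) = 8 + (-13 + K)/(30 + K) (A(K) = 8 + (K - 13)/(K + 2*(11 + 2*2)) = 8 + (-13 + K)/(K + 2*(11 + 4)) = 8 + (-13 + K)/(K + 2*15) = 8 + (-13 + K)/(K + 30) = 8 + (-13 + K)/(30 + K))
A(-1*13)*5 = ((227 + 9*(-1*13))/(30 - 1*13))*5 = ((227 + 9*(-13))/(30 - 13))*5 = ((227 - 117)/17)*5 = ((1/17)*110)*5 = (110/17)*5 = 550/17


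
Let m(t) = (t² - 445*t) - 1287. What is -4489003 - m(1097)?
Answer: -5202960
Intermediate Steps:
m(t) = -1287 + t² - 445*t
-4489003 - m(1097) = -4489003 - (-1287 + 1097² - 445*1097) = -4489003 - (-1287 + 1203409 - 488165) = -4489003 - 1*713957 = -4489003 - 713957 = -5202960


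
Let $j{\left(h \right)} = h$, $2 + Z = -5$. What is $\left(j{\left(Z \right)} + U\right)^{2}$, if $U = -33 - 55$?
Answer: $9025$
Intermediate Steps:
$Z = -7$ ($Z = -2 - 5 = -7$)
$U = -88$ ($U = -33 - 55 = -88$)
$\left(j{\left(Z \right)} + U\right)^{2} = \left(-7 - 88\right)^{2} = \left(-95\right)^{2} = 9025$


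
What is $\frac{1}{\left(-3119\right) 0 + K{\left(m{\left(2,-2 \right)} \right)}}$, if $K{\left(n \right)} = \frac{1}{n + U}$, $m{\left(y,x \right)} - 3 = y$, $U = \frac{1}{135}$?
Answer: $\frac{676}{135} \approx 5.0074$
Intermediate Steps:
$U = \frac{1}{135} \approx 0.0074074$
$m{\left(y,x \right)} = 3 + y$
$K{\left(n \right)} = \frac{1}{\frac{1}{135} + n}$ ($K{\left(n \right)} = \frac{1}{n + \frac{1}{135}} = \frac{1}{\frac{1}{135} + n}$)
$\frac{1}{\left(-3119\right) 0 + K{\left(m{\left(2,-2 \right)} \right)}} = \frac{1}{\left(-3119\right) 0 + \frac{135}{1 + 135 \left(3 + 2\right)}} = \frac{1}{0 + \frac{135}{1 + 135 \cdot 5}} = \frac{1}{0 + \frac{135}{1 + 675}} = \frac{1}{0 + \frac{135}{676}} = \frac{1}{\frac{135}{676}} = \frac{676}{135}$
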